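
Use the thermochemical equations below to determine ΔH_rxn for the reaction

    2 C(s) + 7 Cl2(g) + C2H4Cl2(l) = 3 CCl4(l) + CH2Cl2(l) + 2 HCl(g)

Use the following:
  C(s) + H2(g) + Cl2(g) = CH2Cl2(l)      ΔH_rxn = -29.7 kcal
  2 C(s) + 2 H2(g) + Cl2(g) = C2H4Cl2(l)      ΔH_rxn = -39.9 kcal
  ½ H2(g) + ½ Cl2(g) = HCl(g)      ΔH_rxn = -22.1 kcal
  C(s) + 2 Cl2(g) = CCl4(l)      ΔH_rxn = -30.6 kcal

equation 1 as written (CH2Cl2(l) already on the product side): -29.7 kcal
equation 2 reversed (reverse to put C2H4Cl2(l) on the reactant side): +39.9 kcal
equation 3 × 2 (×2 to match 2 HCl(g) in the target): (2)·(-22.1) = -44.2 kcal
equation 4 × 3 (×3 to match 3 CCl4(l) in the target): (3)·(-30.6) = -91.8 kcal
Summing the manipulated equations, ΔH_rxn = (-29.7) + (+39.9) + (-44.2) + (-91.8) = -125.8 kcal

ΔH_rxn = -125.8 kcal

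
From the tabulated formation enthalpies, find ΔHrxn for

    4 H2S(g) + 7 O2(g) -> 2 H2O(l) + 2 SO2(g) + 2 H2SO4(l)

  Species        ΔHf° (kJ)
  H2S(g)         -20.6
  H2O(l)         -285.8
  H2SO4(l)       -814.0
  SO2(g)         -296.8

ΔHrxn = -2710.8 kJ

ΔH°rxn = Σ nΔHf°(products) − Σ nΔHf°(reactants).
Products: 2·(-285.8) + 2·(-296.8) + 2·(-814.0) = -2793.2
Reactants: 4·(-20.6) + 7·(+0.0) = -82.4
ΔHrxn = (-2793.2) − (-82.4) = -2710.8 kJ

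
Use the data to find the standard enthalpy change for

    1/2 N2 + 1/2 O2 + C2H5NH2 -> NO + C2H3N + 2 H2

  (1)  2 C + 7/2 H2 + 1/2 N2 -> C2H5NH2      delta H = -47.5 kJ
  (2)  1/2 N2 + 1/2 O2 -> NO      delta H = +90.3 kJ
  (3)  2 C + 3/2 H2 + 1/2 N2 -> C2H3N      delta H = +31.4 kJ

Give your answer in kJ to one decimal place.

delta H = 169.2 kJ

(1) reversed: +47.5 kJ
(2) as written: +90.3 kJ
(3) as written: +31.4 kJ
delta H = (-1)·(-47.5) + (1)·(+90.3) + (1)·(+31.4) = 169.2 kJ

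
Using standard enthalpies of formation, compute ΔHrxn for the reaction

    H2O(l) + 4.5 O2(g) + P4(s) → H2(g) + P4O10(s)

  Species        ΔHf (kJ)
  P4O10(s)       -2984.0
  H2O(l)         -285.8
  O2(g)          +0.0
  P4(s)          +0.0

Products: 1·(+0.0) + 1·(-2984.0) = -2984.0
Reactants: 1·(-285.8) + 9/2·(+0.0) + 1·(+0.0) = -285.8
ΔHrxn = (-2984.0) − (-285.8) = -2698.2 kJ

ΔHrxn = -2698.2 kJ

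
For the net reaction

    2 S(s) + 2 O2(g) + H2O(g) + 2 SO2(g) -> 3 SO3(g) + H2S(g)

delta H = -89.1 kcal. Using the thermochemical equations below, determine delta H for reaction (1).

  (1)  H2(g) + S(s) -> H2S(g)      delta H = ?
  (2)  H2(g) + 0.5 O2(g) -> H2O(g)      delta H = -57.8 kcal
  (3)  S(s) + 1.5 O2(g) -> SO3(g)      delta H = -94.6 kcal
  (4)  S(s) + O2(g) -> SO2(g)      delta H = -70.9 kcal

delta H = -4.9 kcal

(1) as written (H2S(g) already on the product side): contributes x
(2) reversed (reverse to put H2O(g) on the reactant side): +57.8 kcal
(3) × 3 (scale by 3 for the 3 SO3(g)): (3)·(-94.6) = -283.8 kcal
(4) reversed and × 2 (reverse to put SO2(g) on the reactant side; scale by 2 for the 2 SO2(g)): (-2)·(-70.9) = +141.8 kcal
-89.1 = (+57.8) + (-283.8) + (+141.8) + x
x = (-89.1 − (-84.2)) / (1) = -4.9 kcal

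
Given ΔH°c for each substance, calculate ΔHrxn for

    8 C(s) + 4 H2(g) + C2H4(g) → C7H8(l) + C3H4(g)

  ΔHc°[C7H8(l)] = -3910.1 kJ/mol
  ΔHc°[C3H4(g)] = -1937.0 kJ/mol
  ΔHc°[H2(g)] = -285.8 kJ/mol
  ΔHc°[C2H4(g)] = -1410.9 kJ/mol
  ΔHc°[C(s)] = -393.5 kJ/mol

ΔHrxn = 145.0 kJ/mol

With combustion enthalpies, reactants minus products:
= [8·(-393.5) + 4·(-285.8) + 1·(-1410.9)] − [1·(-3910.1) + 1·(-1937.0)]
= 145.0 kJ/mol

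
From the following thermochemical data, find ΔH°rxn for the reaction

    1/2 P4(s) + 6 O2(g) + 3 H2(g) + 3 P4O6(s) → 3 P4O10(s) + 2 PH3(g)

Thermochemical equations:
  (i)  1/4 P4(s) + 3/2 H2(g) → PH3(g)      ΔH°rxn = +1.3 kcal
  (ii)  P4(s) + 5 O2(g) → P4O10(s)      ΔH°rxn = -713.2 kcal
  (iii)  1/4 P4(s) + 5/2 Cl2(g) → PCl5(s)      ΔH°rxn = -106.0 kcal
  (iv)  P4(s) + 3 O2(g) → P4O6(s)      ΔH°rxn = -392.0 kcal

(i) × 2: (2)·(+1.3) = +2.6 kcal
(ii) × 3: (3)·(-713.2) = -2139.6 kcal
(iii): not needed.
(iv) reversed and × 3: (-3)·(-392.0) = +1176.0 kcal
By Hess's law, ΔH°rxn = (+2.6) + (-2139.6) + (+1176.0) = -961.0 kcal

ΔH°rxn = -961.0 kcal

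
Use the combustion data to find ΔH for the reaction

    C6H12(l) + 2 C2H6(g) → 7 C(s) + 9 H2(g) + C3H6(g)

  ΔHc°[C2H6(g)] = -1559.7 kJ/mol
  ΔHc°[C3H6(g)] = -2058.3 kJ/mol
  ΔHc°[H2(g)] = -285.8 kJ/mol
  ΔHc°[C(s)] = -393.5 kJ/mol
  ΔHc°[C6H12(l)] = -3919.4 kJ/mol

ΔH = 346.2 kJ/mol

With combustion enthalpies, reactants minus products:
= [1·(-3919.4) + 2·(-1559.7)] − [7·(-393.5) + 9·(-285.8) + 1·(-2058.3)]
= 346.2 kJ/mol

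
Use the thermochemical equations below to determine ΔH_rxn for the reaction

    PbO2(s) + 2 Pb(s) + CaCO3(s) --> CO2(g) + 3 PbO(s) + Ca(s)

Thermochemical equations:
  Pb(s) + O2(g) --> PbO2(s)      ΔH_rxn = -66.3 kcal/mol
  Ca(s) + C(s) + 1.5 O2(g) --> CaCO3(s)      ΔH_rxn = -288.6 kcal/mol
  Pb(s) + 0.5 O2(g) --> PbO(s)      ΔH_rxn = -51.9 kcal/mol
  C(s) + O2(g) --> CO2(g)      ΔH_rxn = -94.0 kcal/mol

equation 1 reversed: +66.3 kcal/mol
equation 2 reversed: +288.6 kcal/mol
equation 3 × 3: (3)·(-51.9) = -155.7 kcal/mol
equation 4 as written: -94.0 kcal/mol
ΔH_rxn = (+66.3) + (+288.6) + (-155.7) + (-94.0) = 105.2 kcal/mol

ΔH_rxn = 105.2 kcal/mol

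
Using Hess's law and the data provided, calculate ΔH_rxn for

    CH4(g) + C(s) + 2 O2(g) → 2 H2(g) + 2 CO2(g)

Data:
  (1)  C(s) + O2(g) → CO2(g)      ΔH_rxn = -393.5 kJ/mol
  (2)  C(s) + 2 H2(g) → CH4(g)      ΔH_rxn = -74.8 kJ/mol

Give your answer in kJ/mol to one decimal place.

(1) × 2: (2)·(-393.5) = -787.0 kJ/mol
(2) reversed: +74.8 kJ/mol
Since enthalpy is a state function, ΔH_rxn = (-787.0) + (+74.8) = -712.2 kJ/mol

ΔH_rxn = -712.2 kJ/mol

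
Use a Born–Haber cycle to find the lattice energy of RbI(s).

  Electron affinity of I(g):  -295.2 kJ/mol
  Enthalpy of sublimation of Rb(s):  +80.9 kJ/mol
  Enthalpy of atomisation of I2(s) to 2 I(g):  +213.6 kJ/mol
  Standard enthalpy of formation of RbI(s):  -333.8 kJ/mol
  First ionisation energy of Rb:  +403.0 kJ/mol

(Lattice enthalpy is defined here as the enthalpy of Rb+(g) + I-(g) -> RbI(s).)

U = -629.3 kJ/mol

ΔHf° = 1·ΔHsub + 1·(ΣIE) + 1/2·D(I2) + 1·EA + U
-333.8 = 1·(+80.9) + 1·(+403.0) + 1/2·(+213.6) + 1·(-295.2) + U
U = -333.8 − (+295.5) = -629.3 kJ/mol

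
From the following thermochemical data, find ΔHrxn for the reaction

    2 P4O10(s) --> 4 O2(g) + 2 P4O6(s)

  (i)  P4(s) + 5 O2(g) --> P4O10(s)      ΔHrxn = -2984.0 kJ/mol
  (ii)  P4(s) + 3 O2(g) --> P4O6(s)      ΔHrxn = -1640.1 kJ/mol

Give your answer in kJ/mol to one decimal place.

ΔHrxn = 2687.8 kJ/mol

(i) reversed and × 2: (-2)·(-2984.0) = +5968.0 kJ/mol
(ii) × 2: (2)·(-1640.1) = -3280.2 kJ/mol
Combining the equations, ΔHrxn = (-2)·(-2984.0) + (2)·(-1640.1) = 2687.8 kJ/mol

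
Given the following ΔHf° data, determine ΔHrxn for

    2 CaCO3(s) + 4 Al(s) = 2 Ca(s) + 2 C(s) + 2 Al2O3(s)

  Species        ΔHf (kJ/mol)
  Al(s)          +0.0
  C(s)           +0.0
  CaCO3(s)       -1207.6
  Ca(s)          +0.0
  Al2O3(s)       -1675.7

ΔH°rxn = Σ nΔHf°(products) − Σ nΔHf°(reactants).
Products: 2·(+0.0) + 2·(+0.0) + 2·(-1675.7) = -3351.4
Reactants: 2·(-1207.6) + 4·(+0.0) = -2415.2
ΔHrxn = (-3351.4) − (-2415.2) = -936.2 kJ/mol

ΔHrxn = -936.2 kJ/mol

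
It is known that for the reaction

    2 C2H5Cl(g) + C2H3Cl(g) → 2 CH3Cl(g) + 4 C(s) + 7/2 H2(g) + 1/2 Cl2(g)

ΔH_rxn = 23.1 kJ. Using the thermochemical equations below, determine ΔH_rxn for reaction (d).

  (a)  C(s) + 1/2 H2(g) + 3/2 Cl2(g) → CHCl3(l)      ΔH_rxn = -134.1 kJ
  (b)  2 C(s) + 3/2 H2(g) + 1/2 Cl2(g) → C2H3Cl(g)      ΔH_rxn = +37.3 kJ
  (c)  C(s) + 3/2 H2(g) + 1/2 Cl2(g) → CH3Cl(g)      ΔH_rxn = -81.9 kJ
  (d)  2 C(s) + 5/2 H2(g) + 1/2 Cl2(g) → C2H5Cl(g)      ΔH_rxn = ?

ΔH_rxn = -112.1 kJ

(a): not needed.
(b) reversed: -37.3 kJ
(c) × 2: (2)·(-81.9) = -163.8 kJ
(d) reversed and × 2: contributes −2·x
+23.1 = (-37.3) + (-163.8) − 2·x
x = (+23.1 − (-201.1)) / (-2) = -112.1 kJ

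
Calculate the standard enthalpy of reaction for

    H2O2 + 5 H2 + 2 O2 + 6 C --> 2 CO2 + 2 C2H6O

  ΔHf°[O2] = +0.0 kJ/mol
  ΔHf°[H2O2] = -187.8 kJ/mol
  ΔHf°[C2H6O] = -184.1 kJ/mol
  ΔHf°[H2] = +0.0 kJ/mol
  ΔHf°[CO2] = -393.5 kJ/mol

Products: 2·(-393.5) + 2·(-184.1) = -1155.2
Reactants: 1·(-187.8) + 5·(+0.0) + 2·(+0.0) + 6·(+0.0) = -187.8
ΔH°rxn = (-1155.2) − (-187.8) = -967.4 kJ/mol

ΔH°rxn = -967.4 kJ/mol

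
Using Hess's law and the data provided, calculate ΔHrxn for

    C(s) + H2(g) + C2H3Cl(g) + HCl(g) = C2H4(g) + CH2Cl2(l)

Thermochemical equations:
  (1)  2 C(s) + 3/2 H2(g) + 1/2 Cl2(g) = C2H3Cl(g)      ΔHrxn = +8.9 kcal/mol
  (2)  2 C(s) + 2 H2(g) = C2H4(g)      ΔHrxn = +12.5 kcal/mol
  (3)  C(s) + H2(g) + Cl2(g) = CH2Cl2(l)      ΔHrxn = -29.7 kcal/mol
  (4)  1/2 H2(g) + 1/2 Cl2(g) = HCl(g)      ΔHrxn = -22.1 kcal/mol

(1) reversed: -8.9 kcal/mol
(2) as written: +12.5 kcal/mol
(3) as written: -29.7 kcal/mol
(4) reversed: +22.1 kcal/mol
By Hess's law, ΔHrxn = (-8.9) + (+12.5) + (-29.7) + (+22.1) = -4.0 kcal/mol

ΔHrxn = -4.0 kcal/mol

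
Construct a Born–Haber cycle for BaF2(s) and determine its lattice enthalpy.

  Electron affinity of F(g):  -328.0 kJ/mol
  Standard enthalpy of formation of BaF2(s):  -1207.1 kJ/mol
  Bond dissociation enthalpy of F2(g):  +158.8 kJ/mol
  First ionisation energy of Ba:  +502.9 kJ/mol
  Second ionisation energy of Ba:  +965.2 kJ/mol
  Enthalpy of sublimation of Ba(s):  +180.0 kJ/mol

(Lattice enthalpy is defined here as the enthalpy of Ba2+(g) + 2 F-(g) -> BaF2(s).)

U = -2358.0 kJ/mol

ΔHf° = 1·ΔHsub + 1·(ΣIE) + 1·D(F2) + 2·EA + U
-1207.1 = 1·(+180.0) + 1·(+1468.1) + 1·(+158.8) + 2·(-328.0) + U
U = -1207.1 − (+1150.9) = -2358.0 kJ/mol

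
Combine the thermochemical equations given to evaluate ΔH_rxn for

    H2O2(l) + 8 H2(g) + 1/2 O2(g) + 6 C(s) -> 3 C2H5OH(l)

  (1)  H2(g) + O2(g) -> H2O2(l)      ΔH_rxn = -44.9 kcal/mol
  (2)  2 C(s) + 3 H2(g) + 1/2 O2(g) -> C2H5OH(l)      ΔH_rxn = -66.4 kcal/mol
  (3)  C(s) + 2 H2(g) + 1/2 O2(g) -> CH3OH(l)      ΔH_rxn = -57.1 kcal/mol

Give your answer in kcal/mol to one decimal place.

ΔH_rxn = -154.3 kcal/mol

(1) reversed: +44.9 kcal/mol
(2) × 3: (3)·(-66.4) = -199.2 kcal/mol
(3): not needed.
ΔH_rxn = (+44.9) + (-199.2) = -154.3 kcal/mol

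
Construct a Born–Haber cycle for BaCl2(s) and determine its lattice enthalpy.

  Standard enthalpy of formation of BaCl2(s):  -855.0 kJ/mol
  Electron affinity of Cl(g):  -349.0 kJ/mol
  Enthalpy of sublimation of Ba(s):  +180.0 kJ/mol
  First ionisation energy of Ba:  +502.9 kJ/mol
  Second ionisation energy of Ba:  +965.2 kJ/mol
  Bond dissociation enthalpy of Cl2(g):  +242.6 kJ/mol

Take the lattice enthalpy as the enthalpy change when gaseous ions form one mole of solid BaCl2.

U = -2047.7 kJ/mol

ΔHf° = 1·ΔHsub + 1·(ΣIE) + 1·D(Cl2) + 2·EA + U
-855.0 = 1·(+180.0) + 1·(+1468.1) + 1·(+242.6) + 2·(-349.0) + U
U = -855.0 − (+1192.7) = -2047.7 kJ/mol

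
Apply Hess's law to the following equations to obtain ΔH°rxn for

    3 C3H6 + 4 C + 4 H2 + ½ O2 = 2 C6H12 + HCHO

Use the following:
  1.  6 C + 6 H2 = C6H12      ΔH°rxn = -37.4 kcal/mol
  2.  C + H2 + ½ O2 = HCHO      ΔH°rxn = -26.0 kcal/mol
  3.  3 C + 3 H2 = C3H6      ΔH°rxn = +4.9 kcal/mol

eq. 1 × 2 (×2 to match 2 C6H12 in the target): (2)·(-37.4) = -74.8 kcal/mol
eq. 2 as written (HCHO already on the product side): -26.0 kcal/mol
eq. 3 reversed and × 3 (reverse to put C3H6 on the reactant side; ×3 to match 3 C3H6 in the target): (-3)·(+4.9) = -14.7 kcal/mol
ΔH°rxn = (-74.8) + (-26.0) + (-14.7) = -115.5 kcal/mol

ΔH°rxn = -115.5 kcal/mol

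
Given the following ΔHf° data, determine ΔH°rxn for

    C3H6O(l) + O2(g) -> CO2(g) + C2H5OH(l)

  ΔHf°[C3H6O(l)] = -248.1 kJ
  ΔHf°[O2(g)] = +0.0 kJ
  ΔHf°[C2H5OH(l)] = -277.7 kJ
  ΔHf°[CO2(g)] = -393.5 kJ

Products: 1·(-393.5) + 1·(-277.7) = -671.2
Reactants: 1·(-248.1) + 1·(+0.0) = -248.1
ΔH°rxn = (-671.2) − (-248.1) = -423.1 kJ

ΔH°rxn = -423.1 kJ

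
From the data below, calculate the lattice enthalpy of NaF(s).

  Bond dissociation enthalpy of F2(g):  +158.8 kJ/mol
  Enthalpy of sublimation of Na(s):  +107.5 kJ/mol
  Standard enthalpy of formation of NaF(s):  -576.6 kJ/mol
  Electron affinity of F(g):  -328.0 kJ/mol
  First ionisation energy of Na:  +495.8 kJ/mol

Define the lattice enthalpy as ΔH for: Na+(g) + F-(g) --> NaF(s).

U = -931.3 kJ/mol

ΔHf° = 1·ΔHsub + 1·(ΣIE) + 1/2·D(F2) + 1·EA + U
-576.6 = 1·(+107.5) + 1·(+495.8) + 1/2·(+158.8) + 1·(-328.0) + U
U = -576.6 − (+354.7) = -931.3 kJ/mol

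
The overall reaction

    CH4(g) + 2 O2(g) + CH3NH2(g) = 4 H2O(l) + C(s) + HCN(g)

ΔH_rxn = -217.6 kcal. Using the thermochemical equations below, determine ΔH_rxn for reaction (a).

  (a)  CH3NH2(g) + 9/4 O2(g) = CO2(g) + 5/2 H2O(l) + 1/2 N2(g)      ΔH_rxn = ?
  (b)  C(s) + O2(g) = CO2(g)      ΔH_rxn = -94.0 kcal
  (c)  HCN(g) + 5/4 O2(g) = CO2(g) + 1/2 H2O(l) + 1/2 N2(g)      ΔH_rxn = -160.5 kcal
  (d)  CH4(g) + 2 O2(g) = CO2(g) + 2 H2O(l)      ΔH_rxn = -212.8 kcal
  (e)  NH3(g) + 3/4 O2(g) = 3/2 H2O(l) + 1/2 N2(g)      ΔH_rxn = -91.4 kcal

(a) as written: contributes x
(b) reversed: +94.0 kcal
(c) reversed: +160.5 kcal
(d) as written: -212.8 kcal
(e): not needed.
-217.6 = (+94.0) + (+160.5) + (-212.8) + x
x = (-217.6 − (+41.7)) / (1) = -259.3 kcal

ΔH_rxn = -259.3 kcal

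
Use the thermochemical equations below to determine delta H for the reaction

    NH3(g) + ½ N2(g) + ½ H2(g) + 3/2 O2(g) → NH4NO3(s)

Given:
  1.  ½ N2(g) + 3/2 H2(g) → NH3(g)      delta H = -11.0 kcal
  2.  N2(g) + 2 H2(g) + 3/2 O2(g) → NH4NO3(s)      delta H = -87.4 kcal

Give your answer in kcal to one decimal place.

eq. 1 reversed (NH3(g) must end up as a reactant): +11.0 kcal
eq. 2 as written (NH4NO3(s) already on the product side): -87.4 kcal
By Hess's law, delta H = (+11.0) + (-87.4) = -76.4 kcal

delta H = -76.4 kcal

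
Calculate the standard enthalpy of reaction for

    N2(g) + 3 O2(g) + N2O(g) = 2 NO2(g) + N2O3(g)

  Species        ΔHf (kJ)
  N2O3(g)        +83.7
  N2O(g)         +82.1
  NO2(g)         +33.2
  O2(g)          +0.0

ΔH°rxn = Σ nΔHf°(products) − Σ nΔHf°(reactants).
Products: 2·(+33.2) + 1·(+83.7) = +150.1
Reactants: 1·(+0.0) + 3·(+0.0) + 1·(+82.1) = +82.1
ΔH° = (+150.1) − (+82.1) = 68.0 kJ

ΔH° = 68.0 kJ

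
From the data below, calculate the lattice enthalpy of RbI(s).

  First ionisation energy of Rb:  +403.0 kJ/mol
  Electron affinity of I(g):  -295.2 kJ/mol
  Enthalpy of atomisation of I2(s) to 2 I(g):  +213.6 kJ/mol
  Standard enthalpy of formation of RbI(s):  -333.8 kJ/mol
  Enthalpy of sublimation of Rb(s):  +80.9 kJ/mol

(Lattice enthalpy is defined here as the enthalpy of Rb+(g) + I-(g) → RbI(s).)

ΔHf° = 1·ΔHsub + 1·(ΣIE) + 1/2·D(I2) + 1·EA + U
-333.8 = 1·(+80.9) + 1·(+403.0) + 1/2·(+213.6) + 1·(-295.2) + U
U = -333.8 − (+295.5) = -629.3 kJ/mol

U = -629.3 kJ/mol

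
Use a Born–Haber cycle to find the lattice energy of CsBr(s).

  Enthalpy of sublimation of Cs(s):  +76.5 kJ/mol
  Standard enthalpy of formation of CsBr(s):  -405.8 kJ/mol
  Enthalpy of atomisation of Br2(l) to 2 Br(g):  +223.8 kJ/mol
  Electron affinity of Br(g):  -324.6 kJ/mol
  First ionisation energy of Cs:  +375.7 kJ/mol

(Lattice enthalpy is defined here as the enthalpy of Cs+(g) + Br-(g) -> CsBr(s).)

ΔHf° = 1·ΔHsub + 1·(ΣIE) + 1/2·D(Br2) + 1·EA + U
-405.8 = 1·(+76.5) + 1·(+375.7) + 1/2·(+223.8) + 1·(-324.6) + U
U = -405.8 − (+239.5) = -645.3 kJ/mol

U = -645.3 kJ/mol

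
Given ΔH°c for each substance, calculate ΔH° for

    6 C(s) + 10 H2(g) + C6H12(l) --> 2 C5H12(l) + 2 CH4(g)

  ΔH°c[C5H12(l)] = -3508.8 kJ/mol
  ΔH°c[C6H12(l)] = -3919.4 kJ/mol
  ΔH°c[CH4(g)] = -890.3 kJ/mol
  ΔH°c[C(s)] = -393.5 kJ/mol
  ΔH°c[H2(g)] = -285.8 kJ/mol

Using ΔH = Σ nΔHc°(reactants) − Σ nΔHc°(products):
= [6·(-393.5) + 10·(-285.8) + 1·(-3919.4)] − [2·(-3508.8) + 2·(-890.3)]
= -340.2 kJ/mol

ΔH° = -340.2 kJ/mol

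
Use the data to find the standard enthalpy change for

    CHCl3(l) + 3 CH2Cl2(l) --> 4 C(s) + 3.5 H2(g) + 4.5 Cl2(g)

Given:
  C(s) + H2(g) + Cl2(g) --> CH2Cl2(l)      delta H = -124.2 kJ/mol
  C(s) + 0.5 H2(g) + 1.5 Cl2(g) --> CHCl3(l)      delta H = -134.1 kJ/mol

equation 1 reversed and × 3: (-3)·(-124.2) = +372.6 kJ/mol
equation 2 reversed: +134.1 kJ/mol
By Hess's law, delta H = (+372.6) + (+134.1) = 506.7 kJ/mol

delta H = 506.7 kJ/mol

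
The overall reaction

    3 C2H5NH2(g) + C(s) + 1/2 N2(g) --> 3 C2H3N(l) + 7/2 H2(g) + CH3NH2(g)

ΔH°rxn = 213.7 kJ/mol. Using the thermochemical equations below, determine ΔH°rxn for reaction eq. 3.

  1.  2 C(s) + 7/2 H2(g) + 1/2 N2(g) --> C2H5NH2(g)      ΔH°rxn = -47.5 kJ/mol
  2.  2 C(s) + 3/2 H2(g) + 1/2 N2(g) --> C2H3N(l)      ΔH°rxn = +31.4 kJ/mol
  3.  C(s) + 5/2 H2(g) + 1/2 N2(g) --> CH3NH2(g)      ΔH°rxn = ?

eq. 1 reversed and × 3: (-3)·(-47.5) = +142.5 kJ/mol
eq. 2 × 3: (3)·(+31.4) = +94.2 kJ/mol
eq. 3 as written: contributes x
+213.7 = (+142.5) + (+94.2) + x
x = (+213.7 − (+236.7)) / (1) = -23.0 kJ/mol

ΔH°rxn = -23.0 kJ/mol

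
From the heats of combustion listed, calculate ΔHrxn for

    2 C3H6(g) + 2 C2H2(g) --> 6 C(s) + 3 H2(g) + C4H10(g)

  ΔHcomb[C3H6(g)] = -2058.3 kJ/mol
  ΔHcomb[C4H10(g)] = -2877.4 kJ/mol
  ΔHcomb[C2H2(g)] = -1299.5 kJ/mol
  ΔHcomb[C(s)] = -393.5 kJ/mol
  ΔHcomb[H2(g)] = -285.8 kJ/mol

ΔHrxn = -619.8 kJ/mol

Using ΔH = Σ nΔHc°(reactants) − Σ nΔHc°(products):
= [2·(-2058.3) + 2·(-1299.5)] − [6·(-393.5) + 3·(-285.8) + 1·(-2877.4)]
= -619.8 kJ/mol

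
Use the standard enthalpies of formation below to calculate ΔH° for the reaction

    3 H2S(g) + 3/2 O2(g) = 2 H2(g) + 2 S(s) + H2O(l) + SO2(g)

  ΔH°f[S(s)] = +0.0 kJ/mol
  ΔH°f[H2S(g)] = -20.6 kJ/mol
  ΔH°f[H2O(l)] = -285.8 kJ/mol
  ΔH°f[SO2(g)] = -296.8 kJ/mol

ΔH°rxn = Σ nΔHf°(products) − Σ nΔHf°(reactants).
Products: 2·(+0.0) + 2·(+0.0) + 1·(-285.8) + 1·(-296.8) = -582.6
Reactants: 3·(-20.6) + 3/2·(+0.0) = -61.8
ΔH° = (-582.6) − (-61.8) = -520.8 kJ/mol

ΔH° = -520.8 kJ/mol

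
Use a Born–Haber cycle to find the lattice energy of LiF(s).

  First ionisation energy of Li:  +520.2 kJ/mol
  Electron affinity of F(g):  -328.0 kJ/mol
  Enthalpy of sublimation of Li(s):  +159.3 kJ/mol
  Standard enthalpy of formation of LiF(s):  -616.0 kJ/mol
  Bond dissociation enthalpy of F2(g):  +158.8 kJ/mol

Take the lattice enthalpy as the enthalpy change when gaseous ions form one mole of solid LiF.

U = -1046.9 kJ/mol

ΔHf° = 1·ΔHsub + 1·(ΣIE) + 1/2·D(F2) + 1·EA + U
-616.0 = 1·(+159.3) + 1·(+520.2) + 1/2·(+158.8) + 1·(-328.0) + U
U = -616.0 − (+430.9) = -1046.9 kJ/mol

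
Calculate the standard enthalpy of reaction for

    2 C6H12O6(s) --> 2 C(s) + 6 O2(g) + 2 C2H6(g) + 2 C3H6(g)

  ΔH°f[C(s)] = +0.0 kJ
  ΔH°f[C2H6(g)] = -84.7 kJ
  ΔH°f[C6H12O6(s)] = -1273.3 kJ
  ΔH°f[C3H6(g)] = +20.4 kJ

ΔH_rxn = 2418.0 kJ

Products: 2·(+0.0) + 6·(+0.0) + 2·(-84.7) + 2·(+20.4) = -128.6
Reactants: 2·(-1273.3) = -2546.6
ΔH_rxn = (-128.6) − (-2546.6) = 2418.0 kJ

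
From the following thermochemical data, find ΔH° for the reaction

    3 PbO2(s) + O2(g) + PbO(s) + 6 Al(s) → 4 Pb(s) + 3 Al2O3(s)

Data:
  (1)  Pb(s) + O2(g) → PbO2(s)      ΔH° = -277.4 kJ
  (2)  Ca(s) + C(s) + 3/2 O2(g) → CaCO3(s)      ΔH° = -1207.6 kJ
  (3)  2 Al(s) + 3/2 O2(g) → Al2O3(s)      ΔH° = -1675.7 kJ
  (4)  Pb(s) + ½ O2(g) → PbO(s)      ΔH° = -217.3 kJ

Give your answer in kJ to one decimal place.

ΔH° = -3977.6 kJ

(1) reversed and × 3: (-3)·(-277.4) = +832.2 kJ
(2): not needed.
(3) × 3: (3)·(-1675.7) = -5027.1 kJ
(4) reversed: +217.3 kJ
ΔH° = (+832.2) + (-5027.1) + (+217.3) = -3977.6 kJ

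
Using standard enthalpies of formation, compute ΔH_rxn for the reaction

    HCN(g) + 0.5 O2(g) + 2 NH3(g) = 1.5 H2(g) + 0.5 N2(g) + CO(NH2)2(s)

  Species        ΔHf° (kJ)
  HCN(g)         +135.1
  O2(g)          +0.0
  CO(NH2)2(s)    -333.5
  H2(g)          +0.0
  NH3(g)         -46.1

ΔH_rxn = -376.4 kJ

Products: 3/2·(+0.0) + 1/2·(+0.0) + 1·(-333.5) = -333.5
Reactants: 1·(+135.1) + 1/2·(+0.0) + 2·(-46.1) = +42.9
ΔH_rxn = (-333.5) − (+42.9) = -376.4 kJ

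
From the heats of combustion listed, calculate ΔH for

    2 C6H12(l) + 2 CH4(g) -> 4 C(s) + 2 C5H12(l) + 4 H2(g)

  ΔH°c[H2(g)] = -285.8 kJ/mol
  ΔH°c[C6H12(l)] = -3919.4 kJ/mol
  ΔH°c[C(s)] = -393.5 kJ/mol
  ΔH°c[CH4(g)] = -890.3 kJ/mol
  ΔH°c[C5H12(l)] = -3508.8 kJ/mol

ΔH = 115.4 kJ/mol

Using ΔH = Σ nΔHc°(reactants) − Σ nΔHc°(products):
= [2·(-3919.4) + 2·(-890.3)] − [4·(-393.5) + 2·(-3508.8) + 4·(-285.8)]
= 115.4 kJ/mol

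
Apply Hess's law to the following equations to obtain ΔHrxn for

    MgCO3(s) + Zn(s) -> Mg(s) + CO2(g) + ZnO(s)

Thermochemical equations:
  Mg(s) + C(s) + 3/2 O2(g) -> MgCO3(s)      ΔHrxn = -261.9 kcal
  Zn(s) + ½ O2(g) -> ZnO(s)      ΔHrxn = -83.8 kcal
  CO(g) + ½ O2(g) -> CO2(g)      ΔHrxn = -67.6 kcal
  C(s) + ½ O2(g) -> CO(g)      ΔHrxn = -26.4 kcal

ΔHrxn = 84.1 kcal

equation 1 reversed: +261.9 kcal
equation 2 as written: -83.8 kcal
equation 3 as written: -67.6 kcal
equation 4 as written: -26.4 kcal
By Hess's law, ΔHrxn = (+261.9) + (-83.8) + (-67.6) + (-26.4) = 84.1 kcal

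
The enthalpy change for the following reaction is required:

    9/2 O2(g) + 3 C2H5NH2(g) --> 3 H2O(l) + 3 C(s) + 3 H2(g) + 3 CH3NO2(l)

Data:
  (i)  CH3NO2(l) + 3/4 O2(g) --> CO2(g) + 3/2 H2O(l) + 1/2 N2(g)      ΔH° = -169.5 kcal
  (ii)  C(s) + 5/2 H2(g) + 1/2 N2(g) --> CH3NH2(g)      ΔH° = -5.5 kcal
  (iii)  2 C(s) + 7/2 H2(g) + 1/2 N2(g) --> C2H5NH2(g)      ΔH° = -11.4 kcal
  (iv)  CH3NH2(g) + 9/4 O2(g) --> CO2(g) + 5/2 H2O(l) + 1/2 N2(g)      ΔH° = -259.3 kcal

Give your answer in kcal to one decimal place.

ΔH° = -251.7 kcal

(i) reversed and × 3 (CH3NO2(l) must end up as a product; scale by 3 for the 3 CH3NO2(l)): (-3)·(-169.5) = +508.5 kcal
(ii) × 3: (3)·(-5.5) = -16.5 kcal
(iii) reversed and × 3 (C2H5NH2(g) must end up as a reactant; scale by 3 for the 3 C2H5NH2(g)): (-3)·(-11.4) = +34.2 kcal
(iv) × 3: (3)·(-259.3) = -777.9 kcal
Since enthalpy is a state function, ΔH° = (-3)·(-169.5) + (3)·(-5.5) + (-3)·(-11.4) + (3)·(-259.3) = -251.7 kcal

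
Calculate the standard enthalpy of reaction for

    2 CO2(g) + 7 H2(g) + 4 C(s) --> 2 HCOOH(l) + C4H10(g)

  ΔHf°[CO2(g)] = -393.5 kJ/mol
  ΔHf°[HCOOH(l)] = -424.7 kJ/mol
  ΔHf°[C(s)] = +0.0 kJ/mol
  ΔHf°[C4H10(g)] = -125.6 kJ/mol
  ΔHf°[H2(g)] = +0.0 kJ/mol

ΔH°rxn = Σ nΔHf°(products) − Σ nΔHf°(reactants).
Products: 2·(-424.7) + 1·(-125.6) = -975.0
Reactants: 2·(-393.5) + 7·(+0.0) + 4·(+0.0) = -787.0
ΔH°rxn = (-975.0) − (-787.0) = -188.0 kJ/mol

ΔH°rxn = -188.0 kJ/mol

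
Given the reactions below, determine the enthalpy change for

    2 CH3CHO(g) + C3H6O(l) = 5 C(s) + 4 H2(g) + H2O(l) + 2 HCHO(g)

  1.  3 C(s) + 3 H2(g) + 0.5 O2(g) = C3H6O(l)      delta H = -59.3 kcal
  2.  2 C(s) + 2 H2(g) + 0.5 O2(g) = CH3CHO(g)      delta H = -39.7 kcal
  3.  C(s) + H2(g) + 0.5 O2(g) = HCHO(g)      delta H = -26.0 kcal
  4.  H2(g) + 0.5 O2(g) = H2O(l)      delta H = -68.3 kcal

eq. 1 reversed: +59.3 kcal
eq. 2 reversed and × 2: (-2)·(-39.7) = +79.4 kcal
eq. 3 × 2: (2)·(-26.0) = -52.0 kcal
eq. 4 as written: -68.3 kcal
Combining the equations, delta H = (+59.3) + (+79.4) + (-52.0) + (-68.3) = 18.4 kcal

delta H = 18.4 kcal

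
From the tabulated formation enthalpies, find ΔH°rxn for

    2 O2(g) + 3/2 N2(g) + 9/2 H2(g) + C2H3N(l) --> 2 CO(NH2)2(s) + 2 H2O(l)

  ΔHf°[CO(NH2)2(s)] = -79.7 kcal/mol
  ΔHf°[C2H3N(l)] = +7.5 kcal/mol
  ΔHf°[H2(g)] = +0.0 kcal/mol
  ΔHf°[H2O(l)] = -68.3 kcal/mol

ΔH°rxn = -303.5 kcal/mol

Products: 2·(-79.7) + 2·(-68.3) = -296.0
Reactants: 2·(+0.0) + 3/2·(+0.0) + 9/2·(+0.0) + 1·(+7.5) = +7.5
ΔH°rxn = (-296.0) − (+7.5) = -303.5 kcal/mol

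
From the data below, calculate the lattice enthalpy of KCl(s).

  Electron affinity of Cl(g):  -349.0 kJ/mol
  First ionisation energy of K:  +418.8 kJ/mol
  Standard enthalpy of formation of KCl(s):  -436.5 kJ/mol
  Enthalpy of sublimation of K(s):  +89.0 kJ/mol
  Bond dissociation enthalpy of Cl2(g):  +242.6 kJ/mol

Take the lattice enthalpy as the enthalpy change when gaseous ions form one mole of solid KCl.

ΔHf° = 1·ΔHsub + 1·(ΣIE) + 1/2·D(Cl2) + 1·EA + U
-436.5 = 1·(+89.0) + 1·(+418.8) + 1/2·(+242.6) + 1·(-349.0) + U
U = -436.5 − (+280.1) = -716.6 kJ/mol

U = -716.6 kJ/mol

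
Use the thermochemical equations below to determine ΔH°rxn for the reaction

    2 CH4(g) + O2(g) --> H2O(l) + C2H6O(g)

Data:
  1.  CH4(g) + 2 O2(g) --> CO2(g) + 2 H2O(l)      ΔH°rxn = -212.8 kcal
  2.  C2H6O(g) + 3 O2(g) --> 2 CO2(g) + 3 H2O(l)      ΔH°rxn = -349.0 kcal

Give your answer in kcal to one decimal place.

eq. 1 × 2 (×2 to match 2 CH4(g) in the target): (2)·(-212.8) = -425.6 kcal
eq. 2 reversed (C2H6O(g) must end up as a product): +349.0 kcal
ΔH°rxn = (-425.6) + (+349.0) = -76.6 kcal

ΔH°rxn = -76.6 kcal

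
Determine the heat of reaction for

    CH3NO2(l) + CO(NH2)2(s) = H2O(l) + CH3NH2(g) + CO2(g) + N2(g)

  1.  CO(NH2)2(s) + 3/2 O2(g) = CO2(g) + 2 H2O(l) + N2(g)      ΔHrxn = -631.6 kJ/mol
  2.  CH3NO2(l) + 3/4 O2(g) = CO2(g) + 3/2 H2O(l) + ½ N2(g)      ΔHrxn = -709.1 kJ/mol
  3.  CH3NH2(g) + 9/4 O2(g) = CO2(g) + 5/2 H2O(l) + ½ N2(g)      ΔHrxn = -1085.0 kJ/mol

eq. 1 as written: -631.6 kJ/mol
eq. 2 as written: -709.1 kJ/mol
eq. 3 reversed: +1085.0 kJ/mol
ΔHrxn = (1)·(-631.6) + (1)·(-709.1) + (-1)·(-1085.0) = -255.7 kJ/mol

ΔHrxn = -255.7 kJ/mol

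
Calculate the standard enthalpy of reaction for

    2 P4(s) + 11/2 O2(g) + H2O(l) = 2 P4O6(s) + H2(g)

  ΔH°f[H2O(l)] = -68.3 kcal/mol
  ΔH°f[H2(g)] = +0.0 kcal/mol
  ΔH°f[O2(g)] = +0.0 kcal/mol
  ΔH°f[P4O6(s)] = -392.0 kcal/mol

Products: 2·(-392.0) + 1·(+0.0) = -784.0
Reactants: 2·(+0.0) + 11/2·(+0.0) + 1·(-68.3) = -68.3
ΔHrxn = (-784.0) − (-68.3) = -715.7 kcal/mol

ΔHrxn = -715.7 kcal/mol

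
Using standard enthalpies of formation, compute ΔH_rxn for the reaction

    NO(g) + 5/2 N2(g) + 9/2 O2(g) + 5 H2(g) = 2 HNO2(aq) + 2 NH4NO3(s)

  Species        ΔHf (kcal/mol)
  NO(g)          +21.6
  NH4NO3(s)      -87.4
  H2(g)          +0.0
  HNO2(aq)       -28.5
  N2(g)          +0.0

ΔH°rxn = Σ nΔHf°(products) − Σ nΔHf°(reactants).
Products: 2·(-28.5) + 2·(-87.4) = -231.8
Reactants: 1·(+21.6) + 5/2·(+0.0) + 9/2·(+0.0) + 5·(+0.0) = +21.6
ΔH_rxn = (-231.8) − (+21.6) = -253.4 kcal/mol

ΔH_rxn = -253.4 kcal/mol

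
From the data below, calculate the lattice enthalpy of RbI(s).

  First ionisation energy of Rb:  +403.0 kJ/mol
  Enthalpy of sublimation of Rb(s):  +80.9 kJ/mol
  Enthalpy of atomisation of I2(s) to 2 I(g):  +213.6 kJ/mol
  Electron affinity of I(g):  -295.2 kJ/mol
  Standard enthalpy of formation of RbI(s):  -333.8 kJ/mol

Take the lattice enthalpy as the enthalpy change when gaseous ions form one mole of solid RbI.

U = -629.3 kJ/mol

ΔHf° = 1·ΔHsub + 1·(ΣIE) + 1/2·D(I2) + 1·EA + U
-333.8 = 1·(+80.9) + 1·(+403.0) + 1/2·(+213.6) + 1·(-295.2) + U
U = -333.8 − (+295.5) = -629.3 kJ/mol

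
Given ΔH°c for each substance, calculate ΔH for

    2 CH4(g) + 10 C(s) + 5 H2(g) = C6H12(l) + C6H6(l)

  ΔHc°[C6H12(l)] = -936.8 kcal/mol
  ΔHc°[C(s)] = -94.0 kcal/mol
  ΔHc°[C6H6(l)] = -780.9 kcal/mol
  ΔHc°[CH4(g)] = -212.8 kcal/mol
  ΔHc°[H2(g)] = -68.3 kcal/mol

Using ΔH = Σ nΔHc°(reactants) − Σ nΔHc°(products):
= [2·(-212.8) + 10·(-94.0) + 5·(-68.3)] − [1·(-936.8) + 1·(-780.9)]
= 10.6 kcal/mol

ΔH = 10.6 kcal/mol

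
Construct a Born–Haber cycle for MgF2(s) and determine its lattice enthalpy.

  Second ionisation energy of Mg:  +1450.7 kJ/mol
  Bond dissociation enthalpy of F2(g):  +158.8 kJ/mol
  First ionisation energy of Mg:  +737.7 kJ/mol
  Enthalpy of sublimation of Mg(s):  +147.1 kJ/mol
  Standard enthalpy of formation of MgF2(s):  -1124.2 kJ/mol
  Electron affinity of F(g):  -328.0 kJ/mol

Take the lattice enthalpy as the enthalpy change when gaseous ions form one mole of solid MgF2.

ΔHf° = 1·ΔHsub + 1·(ΣIE) + 1·D(F2) + 2·EA + U
-1124.2 = 1·(+147.1) + 1·(+2188.4) + 1·(+158.8) + 2·(-328.0) + U
U = -1124.2 − (+1838.3) = -2962.5 kJ/mol

U = -2962.5 kJ/mol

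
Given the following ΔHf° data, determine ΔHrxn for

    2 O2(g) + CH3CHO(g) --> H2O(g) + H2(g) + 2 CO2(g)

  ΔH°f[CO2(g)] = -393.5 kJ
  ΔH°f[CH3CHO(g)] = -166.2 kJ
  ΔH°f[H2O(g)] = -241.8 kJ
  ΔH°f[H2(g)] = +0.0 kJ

ΔHrxn = -862.6 kJ

Products: 1·(-241.8) + 1·(+0.0) + 2·(-393.5) = -1028.8
Reactants: 2·(+0.0) + 1·(-166.2) = -166.2
ΔHrxn = (-1028.8) − (-166.2) = -862.6 kJ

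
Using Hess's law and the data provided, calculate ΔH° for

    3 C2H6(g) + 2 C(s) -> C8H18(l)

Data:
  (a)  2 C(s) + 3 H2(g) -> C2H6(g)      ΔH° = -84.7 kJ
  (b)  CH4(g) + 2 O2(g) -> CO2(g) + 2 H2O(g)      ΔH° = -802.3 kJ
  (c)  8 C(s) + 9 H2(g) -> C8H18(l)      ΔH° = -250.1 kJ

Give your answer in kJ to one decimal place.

ΔH° = 4.0 kJ

(a) reversed and × 3: (-3)·(-84.7) = +254.1 kJ
(b): not needed.
(c) as written: -250.1 kJ
Combining the equations, ΔH° = (-3)·(-84.7) + (1)·(-250.1) = 4.0 kJ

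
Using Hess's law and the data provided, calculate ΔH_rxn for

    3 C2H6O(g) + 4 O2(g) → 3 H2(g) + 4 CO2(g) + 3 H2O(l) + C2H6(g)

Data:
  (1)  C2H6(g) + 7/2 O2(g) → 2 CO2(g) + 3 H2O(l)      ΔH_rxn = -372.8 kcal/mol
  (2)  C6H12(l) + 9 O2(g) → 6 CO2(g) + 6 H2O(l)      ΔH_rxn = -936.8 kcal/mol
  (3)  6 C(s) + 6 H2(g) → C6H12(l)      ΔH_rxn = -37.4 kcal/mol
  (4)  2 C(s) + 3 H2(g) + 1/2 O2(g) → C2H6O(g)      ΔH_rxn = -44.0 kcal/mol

ΔH_rxn = -469.4 kcal/mol

(1) reversed (reverse to put C2H6(g) on the product side): +372.8 kcal/mol
(2) as written: -936.8 kcal/mol
(3) as written: -37.4 kcal/mol
(4) reversed and × 3 (reverse to put C2H6O(g) on the reactant side; ×3 to match 3 C2H6O(g) in the target): (-3)·(-44.0) = +132.0 kcal/mol
Since enthalpy is a state function, ΔH_rxn = (+372.8) + (-936.8) + (-37.4) + (+132.0) = -469.4 kcal/mol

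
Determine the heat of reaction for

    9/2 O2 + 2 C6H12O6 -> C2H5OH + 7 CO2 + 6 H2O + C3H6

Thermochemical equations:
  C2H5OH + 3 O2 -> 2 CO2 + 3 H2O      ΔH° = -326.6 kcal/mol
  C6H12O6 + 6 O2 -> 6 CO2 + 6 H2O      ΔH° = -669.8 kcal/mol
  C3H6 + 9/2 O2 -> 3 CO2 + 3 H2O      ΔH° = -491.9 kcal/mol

ΔH° = -521.1 kcal/mol

equation 1 reversed (reverse to put C2H5OH on the product side): +326.6 kcal/mol
equation 2 × 2 (×2 to match 2 C6H12O6 in the target): (2)·(-669.8) = -1339.6 kcal/mol
equation 3 reversed (C3H6 must end up as a product): +491.9 kcal/mol
Since enthalpy is a state function, ΔH° = (-1)·(-326.6) + (2)·(-669.8) + (-1)·(-491.9) = -521.1 kcal/mol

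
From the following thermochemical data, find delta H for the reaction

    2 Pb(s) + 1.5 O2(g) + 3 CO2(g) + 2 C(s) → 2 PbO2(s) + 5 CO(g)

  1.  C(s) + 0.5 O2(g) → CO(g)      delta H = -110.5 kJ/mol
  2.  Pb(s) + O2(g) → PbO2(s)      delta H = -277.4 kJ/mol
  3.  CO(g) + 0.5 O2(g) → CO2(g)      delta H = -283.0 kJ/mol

eq. 1 × 2: (2)·(-110.5) = -221.0 kJ/mol
eq. 2 × 2: (2)·(-277.4) = -554.8 kJ/mol
eq. 3 reversed and × 3: (-3)·(-283.0) = +849.0 kJ/mol
By Hess's law, delta H = (2)·(-110.5) + (2)·(-277.4) + (-3)·(-283.0) = 73.2 kJ/mol

delta H = 73.2 kJ/mol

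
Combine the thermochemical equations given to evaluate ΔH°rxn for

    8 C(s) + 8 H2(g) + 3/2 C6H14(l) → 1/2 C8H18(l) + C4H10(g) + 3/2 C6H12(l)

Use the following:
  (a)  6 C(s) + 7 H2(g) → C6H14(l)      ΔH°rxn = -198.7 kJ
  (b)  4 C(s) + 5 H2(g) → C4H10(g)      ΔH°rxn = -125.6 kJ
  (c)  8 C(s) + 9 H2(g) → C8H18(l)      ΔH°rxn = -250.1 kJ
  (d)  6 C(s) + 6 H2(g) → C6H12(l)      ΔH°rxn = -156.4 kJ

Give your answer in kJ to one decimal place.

ΔH°rxn = -187.2 kJ

(a) reversed and × 3/2 (reverse to put C6H14(l) on the reactant side; scale by 3/2 for the 3/2 C6H14(l)): (-3/2)·(-198.7) = +298.05 kJ
(b) as written (C4H10(g) already on the product side): -125.6 kJ
(c) × 1/2 (scale by 1/2 for the 1/2 C8H18(l)): (1/2)·(-250.1) = -125.05 kJ
(d) × 3/2 (scale by 3/2 for the 3/2 C6H12(l)): (3/2)·(-156.4) = -234.6 kJ
By Hess's law, ΔH°rxn = (-3/2)·(-198.7) + (1)·(-125.6) + (1/2)·(-250.1) + (3/2)·(-156.4) = -187.2 kJ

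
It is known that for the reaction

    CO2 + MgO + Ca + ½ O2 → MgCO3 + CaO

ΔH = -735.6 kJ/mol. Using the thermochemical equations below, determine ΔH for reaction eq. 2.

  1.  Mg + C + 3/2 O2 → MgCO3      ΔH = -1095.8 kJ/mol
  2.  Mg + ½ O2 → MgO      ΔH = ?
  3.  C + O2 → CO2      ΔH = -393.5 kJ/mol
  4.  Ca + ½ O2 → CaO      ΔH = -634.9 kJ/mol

eq. 1 as written: -1095.8 kJ/mol
eq. 2 reversed: contributes −x
eq. 3 reversed: +393.5 kJ/mol
eq. 4 as written: -634.9 kJ/mol
-735.6 = (-1095.8) + (+393.5) + (-634.9) − x
x = (-735.6 − (-1337.2)) / (-1) = -601.6 kJ/mol

ΔH = -601.6 kJ/mol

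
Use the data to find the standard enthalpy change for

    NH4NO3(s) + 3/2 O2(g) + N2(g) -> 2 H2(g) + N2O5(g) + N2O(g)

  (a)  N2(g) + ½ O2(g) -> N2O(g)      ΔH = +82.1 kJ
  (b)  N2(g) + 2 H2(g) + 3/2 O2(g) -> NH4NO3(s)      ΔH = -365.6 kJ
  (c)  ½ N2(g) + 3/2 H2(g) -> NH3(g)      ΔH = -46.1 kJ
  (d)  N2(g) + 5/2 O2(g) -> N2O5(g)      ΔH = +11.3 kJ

ΔH = 459.0 kJ

(a) as written (N2O(g) already on the product side): +82.1 kJ
(b) reversed (reverse to put NH4NO3(s) on the reactant side): +365.6 kJ
(c): not needed (NH3(g) appears nowhere else).
(d) as written (N2O5(g) already on the product side): +11.3 kJ
ΔH = (1)·(+82.1) + (-1)·(-365.6) + (1)·(+11.3) = 459.0 kJ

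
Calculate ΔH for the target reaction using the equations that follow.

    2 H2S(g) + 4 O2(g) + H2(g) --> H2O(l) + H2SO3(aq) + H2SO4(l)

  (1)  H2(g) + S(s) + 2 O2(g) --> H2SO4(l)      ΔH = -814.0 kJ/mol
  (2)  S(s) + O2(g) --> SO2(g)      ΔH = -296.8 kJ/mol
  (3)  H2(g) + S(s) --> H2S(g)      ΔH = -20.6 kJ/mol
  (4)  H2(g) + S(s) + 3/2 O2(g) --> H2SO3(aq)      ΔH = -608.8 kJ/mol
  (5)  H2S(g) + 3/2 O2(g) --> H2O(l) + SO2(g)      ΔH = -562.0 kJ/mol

ΔH = -1667.4 kJ/mol

(1) as written (H2SO4(l) already on the product side): -814.0 kJ/mol
(2) reversed: +296.8 kJ/mol
(3) reversed: +20.6 kJ/mol
(4) as written (H2SO3(aq) already on the product side): -608.8 kJ/mol
(5) as written (H2O(l) already on the product side): -562.0 kJ/mol
ΔH = (1)·(-814.0) + (-1)·(-296.8) + (-1)·(-20.6) + (1)·(-608.8) + (1)·(-562.0) = -1667.4 kJ/mol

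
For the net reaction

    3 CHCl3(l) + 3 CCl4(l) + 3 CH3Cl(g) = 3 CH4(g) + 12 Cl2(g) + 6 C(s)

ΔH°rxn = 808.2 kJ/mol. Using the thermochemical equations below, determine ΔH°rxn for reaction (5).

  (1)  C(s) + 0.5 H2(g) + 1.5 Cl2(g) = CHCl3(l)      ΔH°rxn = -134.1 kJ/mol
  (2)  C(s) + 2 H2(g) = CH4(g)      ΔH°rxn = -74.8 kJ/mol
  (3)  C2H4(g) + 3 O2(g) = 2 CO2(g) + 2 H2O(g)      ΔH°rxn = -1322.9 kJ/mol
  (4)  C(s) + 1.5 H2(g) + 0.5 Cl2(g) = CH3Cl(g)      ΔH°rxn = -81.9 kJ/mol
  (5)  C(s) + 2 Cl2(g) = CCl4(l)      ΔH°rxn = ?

ΔH°rxn = -128.2 kJ/mol

(1) reversed and × 3 (reverse to put CHCl3(l) on the reactant side; scale by 3 for the 3 CHCl3(l)): (-3)·(-134.1) = +402.3 kJ/mol
(2) × 3 (×3 to match 3 CH4(g) in the target): (3)·(-74.8) = -224.4 kJ/mol
(3): not needed (C2H4(g) appears nowhere else).
(4) reversed and × 3 (reverse to put CH3Cl(g) on the reactant side; ×3 to match 3 CH3Cl(g) in the target): (-3)·(-81.9) = +245.7 kJ/mol
(5) reversed and × 3 (CCl4(l) must end up as a reactant; scale by 3 for the 3 CCl4(l)): contributes −3·x
+808.2 = (+402.3) + (-224.4) + (+245.7) − 3·x
x = (+808.2 − (+423.6)) / (-3) = -128.2 kJ/mol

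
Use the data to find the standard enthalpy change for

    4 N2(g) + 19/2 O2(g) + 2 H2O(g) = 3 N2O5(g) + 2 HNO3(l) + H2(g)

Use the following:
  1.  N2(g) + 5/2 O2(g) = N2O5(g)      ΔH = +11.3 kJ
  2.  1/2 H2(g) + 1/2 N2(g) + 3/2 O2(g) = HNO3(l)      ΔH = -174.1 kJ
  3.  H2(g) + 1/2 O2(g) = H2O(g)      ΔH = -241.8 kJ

eq. 1 × 3: (3)·(+11.3) = +33.9 kJ
eq. 2 × 2: (2)·(-174.1) = -348.2 kJ
eq. 3 reversed and × 2: (-2)·(-241.8) = +483.6 kJ
ΔH = (3)·(+11.3) + (2)·(-174.1) + (-2)·(-241.8) = 169.3 kJ

ΔH = 169.3 kJ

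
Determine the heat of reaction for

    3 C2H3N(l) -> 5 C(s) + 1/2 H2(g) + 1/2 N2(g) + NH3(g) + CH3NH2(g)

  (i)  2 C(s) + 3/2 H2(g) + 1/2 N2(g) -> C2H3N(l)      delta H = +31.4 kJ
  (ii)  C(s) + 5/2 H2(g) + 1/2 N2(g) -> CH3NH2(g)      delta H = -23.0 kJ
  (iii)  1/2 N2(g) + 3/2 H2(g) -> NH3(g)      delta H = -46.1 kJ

(i) reversed and × 3: (-3)·(+31.4) = -94.2 kJ
(ii) as written: -23.0 kJ
(iii) as written: -46.1 kJ
Summing the manipulated equations, delta H = (-94.2) + (-23.0) + (-46.1) = -163.3 kJ

delta H = -163.3 kJ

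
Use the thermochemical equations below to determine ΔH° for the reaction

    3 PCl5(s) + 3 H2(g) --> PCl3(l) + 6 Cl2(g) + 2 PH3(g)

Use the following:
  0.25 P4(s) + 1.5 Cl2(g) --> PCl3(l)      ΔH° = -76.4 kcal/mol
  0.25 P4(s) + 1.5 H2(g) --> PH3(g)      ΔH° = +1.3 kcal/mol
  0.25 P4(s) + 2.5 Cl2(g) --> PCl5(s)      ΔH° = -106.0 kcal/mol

equation 1 as written (PCl3(l) already on the product side): -76.4 kcal/mol
equation 2 × 2 (×2 to match 2 PH3(g) in the target): (2)·(+1.3) = +2.6 kcal/mol
equation 3 reversed and × 3 (reverse to put PCl5(s) on the reactant side; ×3 to match 3 PCl5(s) in the target): (-3)·(-106.0) = +318.0 kcal/mol
ΔH° = (1)·(-76.4) + (2)·(+1.3) + (-3)·(-106.0) = 244.2 kcal/mol

ΔH° = 244.2 kcal/mol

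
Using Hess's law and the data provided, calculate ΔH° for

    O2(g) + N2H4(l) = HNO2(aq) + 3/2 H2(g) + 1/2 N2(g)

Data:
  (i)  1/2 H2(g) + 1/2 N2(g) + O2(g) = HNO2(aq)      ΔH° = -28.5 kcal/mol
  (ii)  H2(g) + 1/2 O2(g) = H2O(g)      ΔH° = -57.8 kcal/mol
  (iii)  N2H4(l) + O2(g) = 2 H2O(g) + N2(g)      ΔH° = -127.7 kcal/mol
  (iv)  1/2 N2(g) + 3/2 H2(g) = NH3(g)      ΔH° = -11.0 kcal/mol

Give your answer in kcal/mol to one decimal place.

(i) as written: -28.5 kcal/mol
(ii) reversed and × 2: (-2)·(-57.8) = +115.6 kcal/mol
(iii) as written: -127.7 kcal/mol
(iv): not needed.
ΔH° = (1)·(-28.5) + (-2)·(-57.8) + (1)·(-127.7) = -40.6 kcal/mol

ΔH° = -40.6 kcal/mol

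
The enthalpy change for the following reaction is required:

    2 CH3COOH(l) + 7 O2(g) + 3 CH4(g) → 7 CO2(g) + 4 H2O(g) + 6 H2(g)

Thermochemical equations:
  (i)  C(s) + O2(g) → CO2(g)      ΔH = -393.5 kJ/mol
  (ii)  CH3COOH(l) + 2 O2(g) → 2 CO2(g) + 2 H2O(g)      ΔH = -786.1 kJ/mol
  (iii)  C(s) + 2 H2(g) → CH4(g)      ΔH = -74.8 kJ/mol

ΔH = -2528.3 kJ/mol

(i) × 3: (3)·(-393.5) = -1180.5 kJ/mol
(ii) × 2 (scale by 2 for the 2 CH3COOH(l)): (2)·(-786.1) = -1572.2 kJ/mol
(iii) reversed and × 3 (reverse to put CH4(g) on the reactant side; ×3 to match 3 CH4(g) in the target): (-3)·(-74.8) = +224.4 kJ/mol
ΔH = (-1180.5) + (-1572.2) + (+224.4) = -2528.3 kJ/mol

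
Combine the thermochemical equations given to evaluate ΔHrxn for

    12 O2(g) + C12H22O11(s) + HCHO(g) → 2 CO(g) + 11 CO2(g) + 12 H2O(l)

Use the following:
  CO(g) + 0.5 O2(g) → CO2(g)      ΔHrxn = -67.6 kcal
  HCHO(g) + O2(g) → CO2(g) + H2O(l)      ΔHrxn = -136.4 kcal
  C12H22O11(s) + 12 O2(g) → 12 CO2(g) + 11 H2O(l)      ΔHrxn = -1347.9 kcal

equation 1 reversed and × 2: (-2)·(-67.6) = +135.2 kcal
equation 2 as written: -136.4 kcal
equation 3 as written: -1347.9 kcal
Since enthalpy is a state function, ΔHrxn = (+135.2) + (-136.4) + (-1347.9) = -1349.1 kcal

ΔHrxn = -1349.1 kcal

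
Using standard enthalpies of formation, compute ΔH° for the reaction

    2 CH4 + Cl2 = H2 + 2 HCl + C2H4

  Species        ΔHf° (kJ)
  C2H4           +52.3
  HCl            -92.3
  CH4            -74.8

ΔH°rxn = Σ nΔHf°(products) − Σ nΔHf°(reactants).
Products: 1·(+0.0) + 2·(-92.3) + 1·(+52.3) = -132.3
Reactants: 2·(-74.8) + 1·(+0.0) = -149.6
ΔH° = (-132.3) − (-149.6) = 17.3 kJ

ΔH° = 17.3 kJ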